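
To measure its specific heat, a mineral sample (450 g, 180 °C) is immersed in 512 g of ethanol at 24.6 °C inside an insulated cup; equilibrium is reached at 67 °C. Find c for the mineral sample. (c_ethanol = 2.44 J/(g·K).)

c ≈ 1.04 J/(g·K)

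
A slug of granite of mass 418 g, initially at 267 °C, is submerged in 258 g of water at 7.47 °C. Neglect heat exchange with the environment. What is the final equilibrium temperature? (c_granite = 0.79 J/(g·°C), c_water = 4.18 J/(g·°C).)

T_f ≈ 68.3 °C

Taking heat into each body as positive, Σ m c ΔT = 0:
418×0.79×(T − 267) + 258×4.18×(T − 7.47) = 0
330.22(T − 267) + 1078.4(T − 7.47) = 0
(330.22 + 1078.4) T = 330.22×267 + 1078.4×7.47
T ≈ 68.31 °C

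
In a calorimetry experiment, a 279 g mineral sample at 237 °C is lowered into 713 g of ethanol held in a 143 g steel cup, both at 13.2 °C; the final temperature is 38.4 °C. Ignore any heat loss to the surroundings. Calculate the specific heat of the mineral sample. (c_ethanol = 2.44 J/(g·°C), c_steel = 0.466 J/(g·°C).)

c ≈ 0.822 J/(g·°C)

Net heat exchanged in the isolated system is zero:
279·c·(38.4 − 237) + 713·2.44·(38.4 − 13.2) + 143·0.466·(38.4 − 13.2) = 0
-55409 c = -45520
c = -45520/-55409 ≈ 0.8215 J/(g·°C)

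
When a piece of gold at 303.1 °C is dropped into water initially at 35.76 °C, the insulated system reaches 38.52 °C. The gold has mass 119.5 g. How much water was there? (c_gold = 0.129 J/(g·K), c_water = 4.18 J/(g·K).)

m ≈ 354 g

Heat lost by the gold = heat gained by the water:
119.5×0.129×(303.1 − 38.52) = m×4.18×(38.52 − 35.76)
11.54 m = 4078.6  ⇒  m ≈ 353.5 g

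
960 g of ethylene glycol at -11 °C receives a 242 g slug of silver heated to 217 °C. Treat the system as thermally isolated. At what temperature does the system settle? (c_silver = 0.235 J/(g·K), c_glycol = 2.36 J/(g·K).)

T_f ≈ -5.4 °C

|Q_silver| = |Q_glycol|:
242·0.235·(217 − T) = 960·2.36·(T − (-11))
56.87(217 − T) = 2265.6(T − (-11))
2322.5 T = -12581  ⇒  T ≈ -5.42 °C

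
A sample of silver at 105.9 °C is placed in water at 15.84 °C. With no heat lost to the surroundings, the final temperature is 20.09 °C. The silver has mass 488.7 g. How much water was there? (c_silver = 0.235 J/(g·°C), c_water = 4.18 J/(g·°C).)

m ≈ 555 g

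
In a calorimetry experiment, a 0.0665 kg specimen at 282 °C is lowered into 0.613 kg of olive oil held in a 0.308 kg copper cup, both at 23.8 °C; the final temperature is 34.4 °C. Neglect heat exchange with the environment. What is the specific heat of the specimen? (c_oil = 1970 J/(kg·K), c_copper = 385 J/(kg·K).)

Net heat exchanged in the isolated system is zero:
0.0665·c·(34.4 − 282) + 0.613·1970·(34.4 − 23.8) + 0.308·385·(34.4 − 23.8) = 0
-16.47 c = -14058
c = -14058/-16.47 ≈ 853.8 J/(kg·K)

c ≈ 854 J/(kg·K)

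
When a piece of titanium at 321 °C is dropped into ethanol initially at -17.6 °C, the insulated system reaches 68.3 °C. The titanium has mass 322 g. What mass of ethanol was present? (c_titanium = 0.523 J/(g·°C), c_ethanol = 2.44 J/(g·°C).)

m ≈ 203 g

Heat lost by the titanium = heat gained by the ethanol:
322×0.523×(321 − 68.3) = m×2.44×(68.3 − (-17.6))
209.6 m = 42556  ⇒  m ≈ 203 g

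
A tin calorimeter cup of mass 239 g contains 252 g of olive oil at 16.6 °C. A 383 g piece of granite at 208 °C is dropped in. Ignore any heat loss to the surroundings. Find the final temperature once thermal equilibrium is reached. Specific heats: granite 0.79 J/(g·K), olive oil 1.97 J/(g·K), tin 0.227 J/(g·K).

T_f ≈ 84.5 °C

Taking heat into each body as positive, Σ m c ΔT = 0:
383*0.79*(T − 208) + 252*1.97*(T − 16.6) + 239*0.227*(T − 16.6) = 0
853.26 T = 72076
T = 72076/853.26 ≈ 84.47 °C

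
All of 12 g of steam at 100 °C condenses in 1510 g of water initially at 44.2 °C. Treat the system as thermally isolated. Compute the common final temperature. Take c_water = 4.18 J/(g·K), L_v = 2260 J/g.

T_f ≈ 48.9 °C

Let T be the final temperature. ΣQ_i = 0:
latent heat released on condensation: 12·2260 = 27120
  condensed water 100 °C→T: 50.16(T − 100)
  original water: 6311.8(T − 44.2)
6362 T = 27120 + 5016 + 278982 = 311118
T ≈ 48.90 °C, under the boiling point, so the assumption holds.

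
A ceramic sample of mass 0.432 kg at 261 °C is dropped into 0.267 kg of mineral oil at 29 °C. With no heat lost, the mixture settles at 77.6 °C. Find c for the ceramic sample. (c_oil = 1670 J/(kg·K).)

c ≈ 274 J/(kg·K)

m_s c (T_s − T_f) = m_oil c_oil (T_f − T_0):
0.432·c·(261 − 77.6) = 0.267·1670·(77.6 − 29)
79.23 c = 21670  ⇒  c ≈ 273.5 J/(kg·K)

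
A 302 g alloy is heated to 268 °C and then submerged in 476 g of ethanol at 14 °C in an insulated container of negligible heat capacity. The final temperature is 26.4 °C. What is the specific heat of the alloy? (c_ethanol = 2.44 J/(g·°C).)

c ≈ 0.197 J/(g·°C)

Net heat exchanged in the isolated system is zero:
302·c·(26.4 − 268) + 476·2.44·(26.4 − 14) = 0
-72963 c = -14402
c = -14402/-72963 ≈ 0.1974 J/(g·°C)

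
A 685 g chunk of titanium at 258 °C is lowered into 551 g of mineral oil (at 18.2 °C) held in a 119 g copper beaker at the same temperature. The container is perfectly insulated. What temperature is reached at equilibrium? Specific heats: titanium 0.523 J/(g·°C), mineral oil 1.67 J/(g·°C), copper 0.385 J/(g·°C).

T_f ≈ 83.1 °C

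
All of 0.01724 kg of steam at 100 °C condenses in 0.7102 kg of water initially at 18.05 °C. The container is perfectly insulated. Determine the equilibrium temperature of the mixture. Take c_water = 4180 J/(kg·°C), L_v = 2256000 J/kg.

T_f ≈ 32.8 °C

Setting the total heat transfer to zero:
condense steam: −0.01724×2256000 = −38893; condensed water 100 °C→T: 72.06(T − 100); original water: 2968.6(T − 18.05)
3040.7 T = 38893 + 7206.3 + 53584 = 99684
T ≈ 32.78 °C — below 100 °C, confirming all the steam condensed.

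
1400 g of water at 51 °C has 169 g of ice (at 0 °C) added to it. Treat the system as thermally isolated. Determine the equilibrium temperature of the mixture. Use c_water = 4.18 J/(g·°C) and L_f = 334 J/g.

T_f ≈ 36.9 °C

Setting the total heat transfer to zero:
melt ice: 169·334 = 56446
  meltwater 0→T: 169·4.18·T = 706.42 T
  water cools: 1400·4.18·(T − 51) = 5852(T − 51)
6558.4 T = 298452 − 56446 = 242006
T ≈ 36.90 °C. Since T > 0 °C, the all-ice-melts assumption holds.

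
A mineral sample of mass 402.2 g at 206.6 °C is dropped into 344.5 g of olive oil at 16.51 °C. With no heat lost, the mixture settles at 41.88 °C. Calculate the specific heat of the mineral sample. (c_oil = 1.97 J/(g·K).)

Heat lost by the mineral sample = heat gained by the oil:
402.2·c·(206.6 − 41.88) = 344.5·1.97·(41.88 − 16.51)
66250 c = 17218  ⇒  c ≈ 0.2599 J/(g·K)

c ≈ 0.26 J/(g·K)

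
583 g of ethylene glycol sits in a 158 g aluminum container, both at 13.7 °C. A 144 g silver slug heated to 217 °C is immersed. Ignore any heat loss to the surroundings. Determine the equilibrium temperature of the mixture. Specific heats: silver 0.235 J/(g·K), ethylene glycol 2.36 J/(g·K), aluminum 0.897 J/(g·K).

T_f ≈ 18.1 °C

Heat gained plus heat lost sum to zero:
144×0.235×(T − 217) + 583×2.36×(T − 13.7) + 158×0.897×(T − 13.7) = 0
33.84(T − 217) + 1375.9(T − 13.7) + 141.73(T − 13.7) = 0
1551.4 T = 28134
T ≈ 18.13 °C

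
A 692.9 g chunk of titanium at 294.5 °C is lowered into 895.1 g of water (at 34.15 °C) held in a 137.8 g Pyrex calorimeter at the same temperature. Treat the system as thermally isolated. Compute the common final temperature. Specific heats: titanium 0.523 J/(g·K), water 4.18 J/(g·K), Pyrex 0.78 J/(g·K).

T_f ≈ 56.6 °C

Taking heat into each body as positive, Σ m c ΔT = 0:
692.9×0.523×(T − 294.5) + 895.1×4.18×(T − 34.15) + 137.8×0.78×(T − 34.15) = 0
362.39(T − 294.5) + 3741.5(T − 34.15) + 107.48(T − 34.15) = 0
4211.4 T = 238166
T = 238166 / 4211.4 = 56.6 °C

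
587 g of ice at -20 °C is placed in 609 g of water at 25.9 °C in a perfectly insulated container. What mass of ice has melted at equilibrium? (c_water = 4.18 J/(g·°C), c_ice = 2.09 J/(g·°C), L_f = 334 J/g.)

m_melted ≈ 124 g

Cooling the water to 0 °C releases 609·4.18·25.9 = 65932 J.
Warming the ice to 0 °C takes 587·2.09·20 = 24537 J, leaving 41395 J for melting.
Melting all 587 g of ice would need 587·334 = 196058 J.
41395 J < 196058 J, so only part of the ice melts and the system sits at 0 °C.
m_melted·334 = 41395  ⇒  m_melted ≈ 123.9 g.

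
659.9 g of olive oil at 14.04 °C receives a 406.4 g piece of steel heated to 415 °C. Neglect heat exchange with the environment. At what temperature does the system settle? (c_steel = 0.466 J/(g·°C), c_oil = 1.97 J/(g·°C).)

Heat gained plus heat lost sum to zero:
406.4·0.466·(T − 415) + 659.9·1.97·(T − 14.04) = 0
189.38(T − 415) + 1300(T − 14.04) = 0
1489.4 T = 96846
T = 96846/1489.4 ≈ 65.02 °C

T_f ≈ 65.0 °C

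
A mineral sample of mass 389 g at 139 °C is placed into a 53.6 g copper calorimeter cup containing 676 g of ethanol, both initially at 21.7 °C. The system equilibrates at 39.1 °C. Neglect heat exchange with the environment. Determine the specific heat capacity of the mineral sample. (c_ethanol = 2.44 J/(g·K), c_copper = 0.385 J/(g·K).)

c ≈ 0.748 J/(g·K)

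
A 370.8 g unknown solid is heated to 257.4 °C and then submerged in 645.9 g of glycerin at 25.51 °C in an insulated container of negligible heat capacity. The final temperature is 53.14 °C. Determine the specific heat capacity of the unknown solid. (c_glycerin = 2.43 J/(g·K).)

c ≈ 0.573 J/(g·K)

Energy conservation, ΣQ = 0:
370.8·c·(53.14 − 257.4) + 645.9·2.43·(53.14 − 25.51) = 0
-75740 c = -43366
c = -43366/-75740 ≈ 0.5726 J/(g·K)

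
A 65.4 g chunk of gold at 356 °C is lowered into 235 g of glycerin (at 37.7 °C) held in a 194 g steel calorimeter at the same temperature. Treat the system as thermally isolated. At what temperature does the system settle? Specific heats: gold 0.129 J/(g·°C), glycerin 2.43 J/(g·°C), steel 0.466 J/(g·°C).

T_f ≈ 41.7 °C

Energy conservation, ΣQ = 0:
65.4×0.129×(T − 356) + 235×2.43×(T − 37.7) + 194×0.466×(T − 37.7) = 0
(8.437 + 571.05 + 90.4) T = 8.437×356 + 571.05×37.7 + 90.4×37.7
T = 27940/669.89 ≈ 41.71 °C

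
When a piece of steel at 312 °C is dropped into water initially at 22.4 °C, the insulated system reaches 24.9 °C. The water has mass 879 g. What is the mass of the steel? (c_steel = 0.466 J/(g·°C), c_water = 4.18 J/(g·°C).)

m ≈ 68.7 g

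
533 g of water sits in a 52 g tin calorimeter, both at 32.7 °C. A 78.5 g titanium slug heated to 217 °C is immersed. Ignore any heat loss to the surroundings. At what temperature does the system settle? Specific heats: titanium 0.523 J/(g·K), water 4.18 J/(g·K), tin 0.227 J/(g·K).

T_f ≈ 36.0 °C

Energy conservation, ΣQ = 0:
78.5·0.523·(T − 217) + 533·4.18·(T − 32.7) + 52·0.227·(T − 32.7) = 0
41.06(T − 217) + 2227.9(T − 32.7) + 11.8(T − 32.7) = 0
2280.8 T = 82149
T = 82149 / 2280.8 = 36 °C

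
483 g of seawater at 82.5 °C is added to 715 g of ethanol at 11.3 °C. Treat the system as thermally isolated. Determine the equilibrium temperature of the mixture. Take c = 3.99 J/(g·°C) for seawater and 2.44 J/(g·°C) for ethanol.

T_f ≈ 48.7 °C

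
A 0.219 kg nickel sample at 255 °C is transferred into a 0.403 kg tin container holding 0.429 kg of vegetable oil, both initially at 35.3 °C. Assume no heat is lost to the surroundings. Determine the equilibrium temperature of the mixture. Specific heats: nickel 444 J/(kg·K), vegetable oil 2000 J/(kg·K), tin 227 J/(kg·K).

T_f ≈ 55.7 °C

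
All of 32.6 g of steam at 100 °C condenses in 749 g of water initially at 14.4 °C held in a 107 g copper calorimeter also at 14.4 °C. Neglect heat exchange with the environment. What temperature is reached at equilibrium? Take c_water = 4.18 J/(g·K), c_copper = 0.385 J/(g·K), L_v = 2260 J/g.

Net heat exchanged in the isolated system is zero:
condense steam: −32.6×2260 = −73676
  condensate cools 100→T: 32.6×4.18×(T − 100) = 136.27(T − 100)
  water warms: 749×4.18×(T − 14.4) = 3130.8(T − 14.4)
  cup: 41.2(T − 14.4)
3308.3 T = 73676 + 13627 + 45677 = 132980
T ≈ 40.20 °C (< 100 °C, so full condensation is consistent).

T_f ≈ 40.2 °C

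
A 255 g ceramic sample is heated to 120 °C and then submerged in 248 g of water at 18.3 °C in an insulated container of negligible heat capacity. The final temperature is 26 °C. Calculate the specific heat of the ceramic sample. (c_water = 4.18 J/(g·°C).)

c ≈ 0.333 J/(g·°C)

m_s c (T_s − T_f) = m_water c_water (T_f − T_0):
255×c×(120 − 26) = 248×4.18×(26 − 18.3)
23970 c = 7982.1  ⇒  c ≈ 0.333 J/(g·°C)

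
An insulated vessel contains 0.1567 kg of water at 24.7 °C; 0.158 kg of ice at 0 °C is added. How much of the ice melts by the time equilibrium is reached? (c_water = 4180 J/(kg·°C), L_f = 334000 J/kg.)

Heat available from the water dropping to 0 °C: 0.1567×4180×24.7 = 16179 J.
Melting all 0.158 kg of ice would need 0.158×334000 = 52772 J.
16179 J < 52772 J, so only part of the ice melts and the system sits at 0 °C.
Mass melted = 16179/334000 ≈ 0.04844 kg.

m_melted ≈ 0.0484 kg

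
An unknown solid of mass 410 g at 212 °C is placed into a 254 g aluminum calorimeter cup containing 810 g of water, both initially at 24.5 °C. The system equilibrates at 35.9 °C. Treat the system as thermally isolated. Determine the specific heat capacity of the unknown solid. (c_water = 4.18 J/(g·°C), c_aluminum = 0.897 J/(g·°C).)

c ≈ 0.571 J/(g·°C)

Heat gained plus heat lost sum to zero:
410×c×(35.9 − 212) + 810×4.18×(35.9 − 24.5) + 254×0.897×(35.9 − 24.5) = 0
-72201 c = -41195
c = -41195/-72201 ≈ 0.5706 J/(g·°C)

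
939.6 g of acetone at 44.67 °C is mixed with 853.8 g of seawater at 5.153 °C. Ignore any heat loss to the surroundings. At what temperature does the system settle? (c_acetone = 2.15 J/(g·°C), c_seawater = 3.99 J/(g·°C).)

With ΣQ=0 the equilibrium temperature is the m·c-weighted mean:
T_f = (2020.1×44.67 + 3406.7×5.153) / (2020.1 + 3406.7)
    = 107794 / 5426.8 ≈ 19.86 °C

T_f ≈ 19.9 °C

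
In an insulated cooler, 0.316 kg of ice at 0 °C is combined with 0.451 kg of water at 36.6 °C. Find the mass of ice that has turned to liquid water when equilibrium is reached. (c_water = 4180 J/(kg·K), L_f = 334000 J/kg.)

Cooling the water to 0 °C releases 0.451·4180·36.6 = 68998 J.
To melt every bit of ice: 0.316·334000 = 105544 J.
Since 68998 < 105544 J, not all the ice melts; equilibrium is at 0 °C.
m_melted·334000 = 68998  ⇒  m_melted ≈ 0.2066 kg.

m_melted ≈ 0.207 kg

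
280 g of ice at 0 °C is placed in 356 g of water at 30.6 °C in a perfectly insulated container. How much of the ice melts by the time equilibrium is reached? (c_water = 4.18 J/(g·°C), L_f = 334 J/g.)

Water can give up m c ΔT = 356·4.18·30.6 = 45535 J before reaching 0 °C.
To melt every bit of ice: 280·334 = 93520 J.
Since 45535 < 93520 J, not all the ice melts; equilibrium is at 0 °C.
m_melt = 45535 / L_f = 136.3 g.

m_melted ≈ 136 g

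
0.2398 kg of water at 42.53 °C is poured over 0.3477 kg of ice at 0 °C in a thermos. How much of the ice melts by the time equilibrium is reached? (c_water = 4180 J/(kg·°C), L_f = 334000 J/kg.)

m_melted ≈ 0.128 kg

Water can give up m c ΔT = 0.2398·4180·42.53 = 42631 J before reaching 0 °C.
Fully melting the ice requires m_ice L_f = 0.3477·334000 = 116132 J.
Since 42631 < 116132 J, not all the ice melts; equilibrium is at 0 °C.
m_melt = 42631 / L_f = 0.1276 kg.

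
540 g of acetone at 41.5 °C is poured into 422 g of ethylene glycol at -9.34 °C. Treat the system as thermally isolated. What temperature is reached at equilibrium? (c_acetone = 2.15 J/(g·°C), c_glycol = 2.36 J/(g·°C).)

Setting the total heat transfer to zero:
540*2.15*(T − 41.5) + 422*2.36*(T − (-9.34)) = 0
2156.9 T = 38880
T = 38880 / 2156.9 = 18 °C

T_f ≈ 18.0 °C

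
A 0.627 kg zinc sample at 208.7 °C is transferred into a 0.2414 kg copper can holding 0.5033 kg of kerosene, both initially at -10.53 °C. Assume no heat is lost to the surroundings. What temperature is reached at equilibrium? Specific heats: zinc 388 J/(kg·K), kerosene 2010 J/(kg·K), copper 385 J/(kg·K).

Energy conservation, ΣQ = 0:
0.627×388×(T − 208.7) + 0.5033×2010×(T − (-10.53)) + 0.2414×385×(T − (-10.53)) = 0
(243.28 + 1011.6 + 92.94) T = 243.28×208.7 + 1011.6×(-10.53) + 92.94×(-10.53)
T ≈ 29.04 °C

T_f ≈ 29.0 °C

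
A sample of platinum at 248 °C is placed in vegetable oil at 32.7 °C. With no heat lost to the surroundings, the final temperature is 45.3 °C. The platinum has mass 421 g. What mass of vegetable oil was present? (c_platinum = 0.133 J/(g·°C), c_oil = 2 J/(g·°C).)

Conservation of energy gives ΣQ = 0:
421·0.133·(45.3 − 248) + m·2·(45.3 − 32.7) = 0
25.2 m = 11350
m = 11350/25.2 ≈ 450.4 g

m ≈ 450 g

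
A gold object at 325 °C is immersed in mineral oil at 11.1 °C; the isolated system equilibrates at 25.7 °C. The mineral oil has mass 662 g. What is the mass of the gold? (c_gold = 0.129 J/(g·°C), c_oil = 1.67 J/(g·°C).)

|Q_gold| = |Q_oil|:
m×0.129×(325 − 25.7) = 662×1.67×(25.7 − 11.1)
38.61 m = 16141  ⇒  m ≈ 418.1 g

m ≈ 418 g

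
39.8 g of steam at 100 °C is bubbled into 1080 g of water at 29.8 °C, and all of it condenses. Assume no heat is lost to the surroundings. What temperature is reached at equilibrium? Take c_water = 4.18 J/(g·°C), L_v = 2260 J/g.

T_f ≈ 51.5 °C

Energy conservation, ΣQ = 0:
latent heat released on condensation: 39.8·2260 = 89948
  condensate cools 100→T: 39.8·4.18·(T − 100) = 166.36(T − 100)
  original water: 4514.4(T − 29.8)
4680.8 T = 89948 + 16636 + 134529 = 241114
T ≈ 51.51 °C, under the boiling point, so the assumption holds.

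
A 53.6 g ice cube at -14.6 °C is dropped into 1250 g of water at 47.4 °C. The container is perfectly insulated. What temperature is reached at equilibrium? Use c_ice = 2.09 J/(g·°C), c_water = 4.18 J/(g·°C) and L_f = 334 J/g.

Heat gained plus heat lost sum to zero:
ice -14.6→0 °C: 53.6×2.09×14.6 = 1635.6; fusion: m_ice L_f = 53.6×334 = 17902; meltwater 0→T: 53.6×4.18×T = 224.05 T; water: 5225(T − 47.4)
5449 T = 247665 − 19538 = 228127
T ≈ 41.87 °C (positive, so assuming full melt was valid).

T_f ≈ 41.9 °C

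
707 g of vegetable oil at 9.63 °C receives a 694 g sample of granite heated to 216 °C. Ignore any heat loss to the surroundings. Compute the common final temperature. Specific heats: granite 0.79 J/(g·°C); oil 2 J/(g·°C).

T_f ≈ 67.3 °C

T_f = Σ m_i c_i T_i / Σ m_i c_i:
T_f = (548.26*216 + 1414*9.63) / (548.26 + 1414)
    = 132041 / 1962.3 ≈ 67.29 °C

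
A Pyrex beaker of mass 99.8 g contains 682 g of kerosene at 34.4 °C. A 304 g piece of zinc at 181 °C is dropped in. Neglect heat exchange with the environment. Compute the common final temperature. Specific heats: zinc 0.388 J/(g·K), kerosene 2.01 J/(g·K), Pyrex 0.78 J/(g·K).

Net heat exchanged in the isolated system is zero:
304*0.388*(T − 181) + 682*2.01*(T − 34.4) + 99.8*0.78*(T − 34.4) = 0
1566.6 T = 71183
T = 71183/1566.6 ≈ 45.44 °C

T_f ≈ 45.4 °C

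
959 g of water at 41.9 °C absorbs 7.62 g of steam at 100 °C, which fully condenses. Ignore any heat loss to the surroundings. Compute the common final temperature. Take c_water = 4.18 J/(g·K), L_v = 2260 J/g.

Net heat exchanged in the isolated system is zero:
steam→water at 100 °C releases m L_v = 7.62×2260 = 17221
  condensate cools 100→T: 7.62×4.18×(T − 100) = 31.85(T − 100)
  water warms: 959×4.18×(T − 41.9) = 4008.6(T − 41.9)
4040.5 T = 17221 + 3185.2 + 167961 = 188368
T ≈ 46.62 °C, under the boiling point, so the assumption holds.

T_f ≈ 46.6 °C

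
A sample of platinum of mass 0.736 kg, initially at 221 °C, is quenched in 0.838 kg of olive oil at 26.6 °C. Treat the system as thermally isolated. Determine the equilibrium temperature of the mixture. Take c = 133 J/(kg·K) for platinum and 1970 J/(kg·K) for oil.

T_f ≈ 37.5 °C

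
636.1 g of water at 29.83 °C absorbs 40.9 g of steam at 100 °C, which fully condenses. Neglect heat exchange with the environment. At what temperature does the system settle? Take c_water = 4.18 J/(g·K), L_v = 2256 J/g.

Conservation of energy gives ΣQ = 0:
steam→water at 100 °C releases m L_v = 40.9·2256 = 92270; condensed water 100 °C→T: 170.96(T − 100); water warms: 636.1·4.18·(T − 29.83) = 2658.9(T − 29.83)
2829.9 T = 92270 + 17096 + 79315 = 188682
T ≈ 66.68 °C — below 100 °C, confirming all the steam condensed.

T_f ≈ 66.7 °C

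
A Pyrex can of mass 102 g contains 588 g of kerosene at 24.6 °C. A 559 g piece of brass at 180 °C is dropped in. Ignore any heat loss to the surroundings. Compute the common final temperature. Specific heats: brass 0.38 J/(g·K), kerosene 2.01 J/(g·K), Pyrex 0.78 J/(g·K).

T_f ≈ 47.0 °C

T_f = Σ m_i c_i T_i / Σ m_i c_i:
T_f = (212.42·180 + 1181.9·24.6 + 79.56·24.6) / (212.42 + 1181.9 + 79.56)
    = 69267 / 1473.9 ≈ 47.00 °C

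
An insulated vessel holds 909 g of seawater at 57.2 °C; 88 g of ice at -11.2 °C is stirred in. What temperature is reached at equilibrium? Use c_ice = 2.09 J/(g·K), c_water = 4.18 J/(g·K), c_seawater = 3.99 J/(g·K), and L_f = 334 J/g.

Let T be the final temperature. ΣQ_i = 0:
warm ice to 0 °C: 88·2.09·(0 − (-11.2)) = 2059.9; latent heat to melt: 88·334 = 29392; meltwater 0→T: 88·4.18·T = 367.84 T; seawater cools: 909·3.99·(T − 57.2) = 3626.9(T − 57.2)
3994.8 T = 207459 − 31452 = 176007
T ≈ 44.06 °C. Since T > 0 °C, the all-ice-melts assumption holds.

T_f ≈ 44.1 °C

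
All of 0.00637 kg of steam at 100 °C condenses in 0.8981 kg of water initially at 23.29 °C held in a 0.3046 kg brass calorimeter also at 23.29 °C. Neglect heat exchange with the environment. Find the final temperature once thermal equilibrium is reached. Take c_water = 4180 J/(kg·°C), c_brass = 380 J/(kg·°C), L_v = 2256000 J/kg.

T_f ≈ 27.5 °C

Let T be the final temperature. ΣQ_i = 0:
steam→water at 100 °C releases m L_v = 0.00637·2256000 = 14371
  condensed water 100 °C→T: 26.63(T − 100)
  original water: 3754.1(T − 23.29)
  brass cup: 0.3046·380·(T − 23.29) = 115.75(T − 23.29)
3896.4 T = 14371 + 2662.7 + 90128 = 107161
T ≈ 27.50 °C — below 100 °C, confirming all the steam condensed.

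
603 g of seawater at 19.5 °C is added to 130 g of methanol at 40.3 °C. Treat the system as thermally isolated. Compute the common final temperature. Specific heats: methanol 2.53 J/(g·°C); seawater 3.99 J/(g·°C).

T_f ≈ 22.0 °C

Heat lost by the methanol equals heat gained by the seawater:
130*2.53*(40.3 − T) = 603*3.99*(T − 19.5)
328.9(40.3 − T) = 2406(T − 19.5)
2734.9 T = 60171  ⇒  T ≈ 22.00 °C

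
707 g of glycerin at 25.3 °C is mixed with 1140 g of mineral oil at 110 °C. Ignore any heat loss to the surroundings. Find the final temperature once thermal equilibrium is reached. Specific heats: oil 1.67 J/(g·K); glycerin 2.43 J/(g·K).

T_f ≈ 69.8 °C

Setting the total heat transfer to zero:
1140×1.67×(T − 110) + 707×2.43×(T − 25.3) = 0
(1903.8 + 1718) T = 1903.8×110 + 1718×25.3
T = 252884/3621.8 ≈ 69.82 °C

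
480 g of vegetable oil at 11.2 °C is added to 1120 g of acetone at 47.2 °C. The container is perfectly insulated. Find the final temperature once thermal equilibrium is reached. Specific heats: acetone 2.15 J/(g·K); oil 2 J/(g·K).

T_f ≈ 36.9 °C

T_f is the heat-capacity-weighted average of the initial temperatures:
T_f = (2408*47.2 + 960*11.2) / (2408 + 960)
    = 124410 / 3368 ≈ 36.94 °C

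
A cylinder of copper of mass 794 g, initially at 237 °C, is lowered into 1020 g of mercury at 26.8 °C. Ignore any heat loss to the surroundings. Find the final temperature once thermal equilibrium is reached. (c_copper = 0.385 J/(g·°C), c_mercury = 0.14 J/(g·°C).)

T_f ≈ 170.1 °C

T_f is the heat-capacity-weighted average of the initial temperatures:
T_f = (305.69·237 + 142.8·26.8) / (305.69 + 142.8)
    = 76276 / 448.49 ≈ 170.07 °C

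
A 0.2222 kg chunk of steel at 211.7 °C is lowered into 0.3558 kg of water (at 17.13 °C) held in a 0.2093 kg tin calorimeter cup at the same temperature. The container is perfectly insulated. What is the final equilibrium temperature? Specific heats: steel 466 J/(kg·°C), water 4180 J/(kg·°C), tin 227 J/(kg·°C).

Conservation of energy gives ΣQ = 0:
0.2222×466×(T − 211.7) + 0.3558×4180×(T − 17.13) + 0.2093×227×(T − 17.13) = 0
(103.55 + 1487.2 + 47.51) T = 103.55×211.7 + 1487.2×17.13 + 47.51×17.13
T = 48211/1638.3 ≈ 29.43 °C

T_f ≈ 29.4 °C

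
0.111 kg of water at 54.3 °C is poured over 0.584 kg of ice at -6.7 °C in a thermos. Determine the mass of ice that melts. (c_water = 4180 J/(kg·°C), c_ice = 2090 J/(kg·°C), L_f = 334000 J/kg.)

m_melted ≈ 0.0509 kg

Water can give up m c ΔT = 0.111·4180·54.3 = 25194 J before reaching 0 °C.
Warming the ice to 0 °C takes 0.584·2090·6.7 = 8177.8 J, leaving 17016 J for melting.
Melting all 0.584 kg of ice would need 0.584·334000 = 195056 J.
Since 17016 < 195056 J, not all the ice melts; equilibrium is at 0 °C.
Mass melted = 17016/334000 ≈ 0.05095 kg.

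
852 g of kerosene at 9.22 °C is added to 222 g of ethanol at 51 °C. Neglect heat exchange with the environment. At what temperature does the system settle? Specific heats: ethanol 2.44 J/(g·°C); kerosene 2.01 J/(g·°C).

T_f ≈ 19.3 °C

Set heat shed by the hot body equal to heat absorbed by the cold body:
222*2.44*(51 − T) = 852*2.01*(T − 9.22)
541.68(51 − T) = 1712.5(T − 9.22)
2254.2 T = 43415  ⇒  T ≈ 19.26 °C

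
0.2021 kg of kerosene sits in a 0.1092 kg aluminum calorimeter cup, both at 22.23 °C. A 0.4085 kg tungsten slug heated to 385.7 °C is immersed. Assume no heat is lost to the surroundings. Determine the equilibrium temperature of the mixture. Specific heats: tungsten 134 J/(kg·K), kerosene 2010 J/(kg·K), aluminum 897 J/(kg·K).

Taking heat into each body as positive, Σ m c ΔT = 0:
0.4085·134·(T − 385.7) + 0.2021·2010·(T − 22.23) + 0.1092·897·(T − 22.23) = 0
(54.74 + 406.22 + 97.95) T = 54.74·385.7 + 406.22·22.23 + 97.95·22.23
T = 32321 / 558.91 = 57.8 °C

T_f ≈ 57.8 °C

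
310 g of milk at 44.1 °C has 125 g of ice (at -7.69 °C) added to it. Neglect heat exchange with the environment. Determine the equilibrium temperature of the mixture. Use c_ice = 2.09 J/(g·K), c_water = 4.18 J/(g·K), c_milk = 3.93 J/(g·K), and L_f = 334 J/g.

T_f ≈ 5.7 °C

Taking heat into each body as positive, Σ m c ΔT = 0:
ice -7.69→0 °C: 125·2.09·7.69 = 2009
  melt ice: 125·334 = 41750
  warm the meltwater: 522.5 T
  milk cools: 310·3.93·(T − 44.1) = 1218.3(T − 44.1)
1740.8 T = 53727 − 43759 = 9968
T ≈ 5.73 °C (positive, so assuming full melt was valid).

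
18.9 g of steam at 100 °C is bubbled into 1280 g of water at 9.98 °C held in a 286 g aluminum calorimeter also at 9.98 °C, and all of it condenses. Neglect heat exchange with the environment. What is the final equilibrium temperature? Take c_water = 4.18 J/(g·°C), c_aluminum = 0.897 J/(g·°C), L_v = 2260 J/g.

T_f ≈ 18.7 °C

Net heat exchanged in the isolated system is zero:
condense steam: −18.9×2260 = −42714
  condensed water 100 °C→T: 79(T − 100)
  original water: 5350.4(T − 9.98)
  aluminum cup: 286×0.897×(T − 9.98) = 256.54(T − 9.98)
5685.9 T = 42714 + 7900.2 + 55957 = 106571
T ≈ 18.74 °C (< 100 °C, so full condensation is consistent).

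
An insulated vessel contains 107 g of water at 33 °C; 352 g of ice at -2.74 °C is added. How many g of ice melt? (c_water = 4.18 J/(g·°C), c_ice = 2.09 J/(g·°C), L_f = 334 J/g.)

Cooling the water to 0 °C releases 107×4.18×33 = 14760 J.
Of that, 352×2.09×2.74 = 2015.8 J goes to bring the ice to 0 °C, leaving 12744 J.
To melt every bit of ice: 352×334 = 117568 J.
Since 12744 < 117568 J, not all the ice melts; equilibrium is at 0 °C.
Mass melted = 12744/334 ≈ 38.16 g.

m_melted ≈ 38.2 g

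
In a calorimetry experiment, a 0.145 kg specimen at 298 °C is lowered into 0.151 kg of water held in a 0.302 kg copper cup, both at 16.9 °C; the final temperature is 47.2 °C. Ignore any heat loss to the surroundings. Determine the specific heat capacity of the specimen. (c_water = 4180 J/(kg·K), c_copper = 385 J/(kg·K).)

c ≈ 623 J/(kg·K)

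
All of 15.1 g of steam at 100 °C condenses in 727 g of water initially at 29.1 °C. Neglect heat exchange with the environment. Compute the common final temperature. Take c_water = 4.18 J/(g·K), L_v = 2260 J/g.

Heat gained plus heat lost sum to zero:
steam→water at 100 °C releases m L_v = 15.1×2260 = 34126; condensate cools 100→T: 15.1×4.18×(T − 100) = 63.12(T − 100); water warms: 727×4.18×(T − 29.1) = 3038.9(T − 29.1)
3102 T = 34126 + 6311.8 + 88431 = 128869
T ≈ 41.54 °C — below 100 °C, confirming all the steam condensed.

T_f ≈ 41.5 °C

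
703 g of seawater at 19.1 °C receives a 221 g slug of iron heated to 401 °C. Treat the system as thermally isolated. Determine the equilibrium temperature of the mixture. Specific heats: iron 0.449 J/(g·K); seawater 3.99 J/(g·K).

Setting the total heat transfer to zero:
221·0.449·(T − 401) + 703·3.99·(T − 19.1) = 0
99.23(T − 401) + 2805(T − 19.1) = 0
2904.2 T = 93366
T ≈ 32.15 °C

T_f ≈ 32.1 °C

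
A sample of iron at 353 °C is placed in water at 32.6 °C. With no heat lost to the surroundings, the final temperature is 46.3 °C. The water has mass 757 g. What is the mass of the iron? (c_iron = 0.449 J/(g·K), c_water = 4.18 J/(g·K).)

Energy conservation, ΣQ = 0:
m×0.449×(46.3 − 353) + 757×4.18×(46.3 − 32.6) = 0
-137.71 m = -43350
m = -43350/-137.71 ≈ 314.8 g

m ≈ 315 g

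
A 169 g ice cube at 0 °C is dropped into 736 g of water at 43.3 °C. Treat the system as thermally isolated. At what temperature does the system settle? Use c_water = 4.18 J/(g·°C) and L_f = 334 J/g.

T_f ≈ 20.3 °C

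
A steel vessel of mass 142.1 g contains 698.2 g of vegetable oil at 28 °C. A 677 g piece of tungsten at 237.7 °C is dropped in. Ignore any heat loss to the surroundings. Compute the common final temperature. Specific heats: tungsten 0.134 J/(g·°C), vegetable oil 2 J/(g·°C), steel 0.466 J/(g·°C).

T_f is the heat-capacity-weighted average of the initial temperatures:
T_f = (90.72·237.7 + 1396.4·28 + 66.22·28) / (90.72 + 1396.4 + 66.22)
    = 62517 / 1553.3 ≈ 40.25 °C

T_f ≈ 40.2 °C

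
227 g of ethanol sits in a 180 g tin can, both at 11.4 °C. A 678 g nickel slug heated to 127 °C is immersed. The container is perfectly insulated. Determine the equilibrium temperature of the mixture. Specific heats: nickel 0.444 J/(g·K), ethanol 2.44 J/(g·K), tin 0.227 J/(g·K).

Heat gained plus heat lost sum to zero:
678×0.444×(T − 127) + 227×2.44×(T − 11.4) + 180×0.227×(T − 11.4) = 0
895.77 T = 45011
T = 45011 / 895.77 = 50.2 °C

T_f ≈ 50.2 °C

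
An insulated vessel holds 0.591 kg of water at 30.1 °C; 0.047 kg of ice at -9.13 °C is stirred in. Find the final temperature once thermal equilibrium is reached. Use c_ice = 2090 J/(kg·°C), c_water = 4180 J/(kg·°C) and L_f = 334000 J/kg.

Heat gained plus heat lost sum to zero:
warm ice to 0 °C: 0.047·2090·(0 − (-9.13)) = 896.84; melt ice: 0.047·334000 = 15698; meltwater 0→T: 0.047·4180·T = 196.46 T; water cools: 0.591·4180·(T − 30.1) = 2470.4(T − 30.1)
2666.8 T = 74358 − 16595 = 57764
T ≈ 21.66 °C (positive, so assuming full melt was valid).

T_f ≈ 21.7 °C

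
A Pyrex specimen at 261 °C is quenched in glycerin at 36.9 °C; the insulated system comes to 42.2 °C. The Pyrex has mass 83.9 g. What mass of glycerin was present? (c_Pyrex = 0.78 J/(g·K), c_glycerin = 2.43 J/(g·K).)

Heat lost by the Pyrex = heat gained by the glycerin:
83.9·0.78·(261 − 42.2) = m·2.43·(42.2 − 36.9)
12.88 m = 14319  ⇒  m ≈ 1112 g

m ≈ 1110 g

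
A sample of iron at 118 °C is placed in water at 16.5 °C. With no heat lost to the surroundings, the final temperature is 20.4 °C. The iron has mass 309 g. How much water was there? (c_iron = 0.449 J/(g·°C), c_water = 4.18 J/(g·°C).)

Heat lost by the iron = heat gained by the water:
309·0.449·(118 − 20.4) = m·4.18·(20.4 − 16.5)
16.3 m = 13541  ⇒  m ≈ 830.6 g

m ≈ 831 g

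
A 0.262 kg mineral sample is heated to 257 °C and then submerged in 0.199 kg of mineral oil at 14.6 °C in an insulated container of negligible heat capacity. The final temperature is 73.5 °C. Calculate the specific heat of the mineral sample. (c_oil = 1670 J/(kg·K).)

m_s c (T_s − T_f) = m_oil c_oil (T_f − T_0):
0.262·c·(257 − 73.5) = 0.199·1670·(73.5 − 14.6)
48.08 c = 19574  ⇒  c ≈ 407.1 J/(kg·K)

c ≈ 407 J/(kg·K)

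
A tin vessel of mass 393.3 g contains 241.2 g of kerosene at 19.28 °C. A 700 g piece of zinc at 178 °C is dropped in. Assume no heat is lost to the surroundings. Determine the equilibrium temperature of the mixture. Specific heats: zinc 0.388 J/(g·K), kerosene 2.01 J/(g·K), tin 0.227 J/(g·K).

T_f ≈ 70.3 °C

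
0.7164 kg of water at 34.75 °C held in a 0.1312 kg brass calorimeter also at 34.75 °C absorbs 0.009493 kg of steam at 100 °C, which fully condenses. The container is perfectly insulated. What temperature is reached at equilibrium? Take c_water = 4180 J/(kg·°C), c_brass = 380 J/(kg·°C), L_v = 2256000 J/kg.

T_f ≈ 42.5 °C

Let T be the final temperature. ΣQ_i = 0:
latent heat released on condensation: 0.009493·2256000 = 21416
  condensed water 100 °C→T: 39.68(T − 100)
  water warms: 0.7164·4180·(T − 34.75) = 2994.6(T − 34.75)
  cup: 49.86(T − 34.75)
3084.1 T = 21416 + 3968.1 + 105793 = 131177
T ≈ 42.53 °C, under the boiling point, so the assumption holds.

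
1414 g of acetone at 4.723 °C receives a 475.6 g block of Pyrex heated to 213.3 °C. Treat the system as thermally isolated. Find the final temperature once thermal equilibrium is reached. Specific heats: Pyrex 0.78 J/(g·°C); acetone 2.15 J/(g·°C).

Let T be the final temperature. ΣQ_i = 0:
475.6·0.78·(T − 213.3) + 1414·2.15·(T − 4.723) = 0
370.97(T − 213.3) + 3040.1(T − 4.723) = 0
(370.97 + 3040.1) T = 370.97·213.3 + 3040.1·4.723
T = 93486/3411.1 ≈ 27.41 °C

T_f ≈ 27.4 °C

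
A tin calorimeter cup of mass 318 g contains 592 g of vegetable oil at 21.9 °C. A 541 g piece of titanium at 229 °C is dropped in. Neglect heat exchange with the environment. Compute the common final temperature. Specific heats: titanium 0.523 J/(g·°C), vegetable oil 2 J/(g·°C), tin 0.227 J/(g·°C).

T_f ≈ 60.0 °C

Heat gained plus heat lost sum to zero:
541×0.523×(T − 229) + 592×2×(T − 21.9) + 318×0.227×(T − 21.9) = 0
282.94(T − 229) + 1184(T − 21.9) + 72.19(T − 21.9) = 0
1539.1 T = 92304
T = 92304/1539.1 ≈ 59.97 °C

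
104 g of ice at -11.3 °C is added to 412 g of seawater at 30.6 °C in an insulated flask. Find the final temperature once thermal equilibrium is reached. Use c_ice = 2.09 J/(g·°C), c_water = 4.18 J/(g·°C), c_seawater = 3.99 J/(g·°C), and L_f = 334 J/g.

T_f ≈ 6.3 °C

Sum of m c ΔT and latent-heat terms is zero:
ice -11.3→0 °C: 104·2.09·11.3 = 2456.2; melt ice: 104·334 = 34736; meltwater 0→T: 104·4.18·T = 434.72 T; seawater cools: 412·3.99·(T − 30.6) = 1643.9(T − 30.6)
2078.6 T = 50303 − 37192 = 13111
T ≈ 6.31 °C — above 0 °C, consistent with complete melting.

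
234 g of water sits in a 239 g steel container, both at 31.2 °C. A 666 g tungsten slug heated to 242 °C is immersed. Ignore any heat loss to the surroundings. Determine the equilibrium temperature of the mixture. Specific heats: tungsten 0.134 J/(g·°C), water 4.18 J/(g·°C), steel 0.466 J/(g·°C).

T_f ≈ 47.2 °C

Conservation of energy gives ΣQ = 0:
666·0.134·(T − 242) + 234·4.18·(T − 31.2) + 239·0.466·(T − 31.2) = 0
89.24(T − 242) + 978.12(T − 31.2) + 111.37(T − 31.2) = 0
1178.7 T = 55589
T = 55589 / 1178.7 = 47.2 °C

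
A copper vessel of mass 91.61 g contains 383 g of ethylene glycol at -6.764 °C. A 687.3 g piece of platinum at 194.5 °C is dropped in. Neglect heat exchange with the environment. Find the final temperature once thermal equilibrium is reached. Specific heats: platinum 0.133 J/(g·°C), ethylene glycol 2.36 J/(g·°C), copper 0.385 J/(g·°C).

T_f ≈ 11.1 °C

Energy conservation, ΣQ = 0:
687.3*0.133*(T − 194.5) + 383*2.36*(T − (-6.764)) + 91.61*0.385*(T − (-6.764)) = 0
1030.6 T = 11427
T = 11427/1030.6 ≈ 11.09 °C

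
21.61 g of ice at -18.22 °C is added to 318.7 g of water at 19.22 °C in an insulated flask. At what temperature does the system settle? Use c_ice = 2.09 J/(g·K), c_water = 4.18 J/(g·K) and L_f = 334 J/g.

Conservation of energy gives ΣQ = 0:
warm ice to 0 °C: 21.61×2.09×(0 − (-18.22)) = 822.9
  melt ice: 21.61×334 = 7217.7
  meltwater 0→T: 21.61×4.18×T = 90.33 T
  water: 1332.2(T − 19.22)
1422.5 T = 25604 − 8040.6 = 17564
T ≈ 12.35 °C. Since T > 0 °C, the all-ice-melts assumption holds.

T_f ≈ 12.3 °C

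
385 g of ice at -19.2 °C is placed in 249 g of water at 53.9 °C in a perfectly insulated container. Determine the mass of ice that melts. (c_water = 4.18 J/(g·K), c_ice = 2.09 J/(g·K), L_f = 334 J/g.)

m_melted ≈ 122 g

Water can give up m c ΔT = 249×4.18×53.9 = 56100 J before reaching 0 °C.
Of that, 385×2.09×19.2 = 15449 J goes to bring the ice to 0 °C, leaving 40651 J.
Melting all 385 g of ice would need 385×334 = 128590 J.
Since 40651 < 128590 J, not all the ice melts; equilibrium is at 0 °C.
m_melted×334 = 40651  ⇒  m_melted ≈ 121.7 g.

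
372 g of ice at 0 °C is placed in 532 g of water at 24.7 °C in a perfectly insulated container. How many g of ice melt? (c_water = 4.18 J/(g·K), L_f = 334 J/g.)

m_melted ≈ 164 g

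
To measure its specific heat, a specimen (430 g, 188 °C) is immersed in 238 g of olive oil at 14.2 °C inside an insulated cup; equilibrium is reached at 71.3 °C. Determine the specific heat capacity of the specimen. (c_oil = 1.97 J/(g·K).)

c ≈ 0.534 J/(g·K)

Setting the total heat transfer to zero:
430·c·(71.3 − 188) + 238·1.97·(71.3 − 14.2) = 0
-50181 c = -26772
c = -26772/-50181 ≈ 0.5335 J/(g·K)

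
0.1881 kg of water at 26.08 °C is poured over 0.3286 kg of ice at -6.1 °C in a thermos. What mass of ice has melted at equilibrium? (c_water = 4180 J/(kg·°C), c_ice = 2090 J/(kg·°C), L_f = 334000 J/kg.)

m_melted ≈ 0.0489 kg

Water can give up m c ΔT = 0.1881·4180·26.08 = 20506 J before reaching 0 °C.
Of that, 0.3286·2090·6.1 = 4189.3 J goes to bring the ice to 0 °C, leaving 16316 J.
Melting all 0.3286 kg of ice would need 0.3286·334000 = 109752 J.
That's not enough to melt it all — equilibrium is at 0 °C with ice remaining.
m_melted·334000 = 16316  ⇒  m_melted ≈ 0.04885 kg.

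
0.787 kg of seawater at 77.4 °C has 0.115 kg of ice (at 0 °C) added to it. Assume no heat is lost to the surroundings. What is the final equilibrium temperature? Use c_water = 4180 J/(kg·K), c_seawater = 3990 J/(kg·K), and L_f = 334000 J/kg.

Setting the total heat transfer to zero:
melt ice: 0.115×334000 = 38410
  warm the meltwater: 480.7 T
  seawater cools: 0.787×3990×(T − 77.4) = 3140.1(T − 77.4)
3620.8 T = 243046 − 38410 = 204636
T ≈ 56.52 °C — above 0 °C, consistent with complete melting.

T_f ≈ 56.5 °C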